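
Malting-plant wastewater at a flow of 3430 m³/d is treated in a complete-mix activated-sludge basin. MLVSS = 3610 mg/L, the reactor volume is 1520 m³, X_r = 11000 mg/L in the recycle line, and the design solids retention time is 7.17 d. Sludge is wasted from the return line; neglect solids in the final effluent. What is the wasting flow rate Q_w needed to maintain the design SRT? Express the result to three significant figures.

Q_w ≈ 69.6 m³/d

Q_w = (V·X)/(θ_c X_r) = 1520 × 3610 / (7.17 × 11000) = 69.57 m³/d.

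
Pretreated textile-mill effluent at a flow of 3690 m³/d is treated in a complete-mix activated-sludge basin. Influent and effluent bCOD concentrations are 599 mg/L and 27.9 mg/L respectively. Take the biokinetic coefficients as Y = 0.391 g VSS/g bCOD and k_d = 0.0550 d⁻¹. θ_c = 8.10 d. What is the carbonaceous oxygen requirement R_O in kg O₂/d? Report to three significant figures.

R_O ≈ 1300 kg O₂/d

Observed yield with endogenous decay: Y_obs = Y / (1 + k_d·θ_c) = 0.391 / (1 + 0.0550 × 8.10) = 0.391 / 1.446 = 0.2705 g VSS/g bCOD.
Q·(S₀ − S) = 3690 × (599 − 27.9) × 10⁻³ = 2107 kg/d removed.
Biomass synthesised: P_X = Y_obs × 2107 = 570.0 kg VSS/d.
R_O = Q·ΔS − 1.42 P_X = 2107 − 809.4 = 1298 kg O₂/d.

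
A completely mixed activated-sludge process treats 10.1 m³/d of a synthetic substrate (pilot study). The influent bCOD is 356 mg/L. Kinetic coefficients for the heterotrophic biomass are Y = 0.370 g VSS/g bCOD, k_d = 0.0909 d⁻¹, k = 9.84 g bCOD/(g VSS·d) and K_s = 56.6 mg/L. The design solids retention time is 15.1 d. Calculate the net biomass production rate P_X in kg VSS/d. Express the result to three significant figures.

P_X ≈ 0.557 kg VSS/d

From the Monod/SRT balance for a CMAS, S = K_s·(1+k_d θ_c)/[θ_c·(Y k − k_d) − 1] = 56.6 × (1 + 0.0909 × 15.1) / [15.1 × (0.370 × 9.84 − 0.0909) − 1] = 134.3 / 52.60 = 2.553 mg/L.
The observed yield is Y_obs = Y/(1 + k_d·θ_c) = 0.370 / (1 + 0.0909 × 15.1) = 0.370 / 2.373 = 0.1559 g VSS per g bCOD removed.
Mass of bCOD removed per day: Q(S₀ − S) = 10.1 × 353.4 g/m³ = 3.570 kg/d.
So the net sludge growth is P_X = 0.1559 × 3.570 = 0.5567 kg VSS/d.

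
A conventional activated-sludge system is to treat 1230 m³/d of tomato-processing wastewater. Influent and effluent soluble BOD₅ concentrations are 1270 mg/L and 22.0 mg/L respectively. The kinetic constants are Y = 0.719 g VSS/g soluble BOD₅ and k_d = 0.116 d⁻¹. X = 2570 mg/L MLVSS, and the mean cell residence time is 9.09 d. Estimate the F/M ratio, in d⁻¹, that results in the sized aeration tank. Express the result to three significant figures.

Rearranging the biomass balance for a CMAS with decay, V = Y·Q·ΔS·θ_c / [X·(1+k_d θ_c)] = 0.719 × 1230 × (1270 − 22.0) × 9.09 / [2570 × (1 + 0.116 × 9.09)] = 1×10^7 / 5280 = 1900 m³.
F/M = Q·S₀ / (V·X) = 1230 × 1270 / (1900 × 2570) = 0.3199 g soluble BOD₅·(g VSS·d)⁻¹.

F/M ≈ 0.320 d⁻¹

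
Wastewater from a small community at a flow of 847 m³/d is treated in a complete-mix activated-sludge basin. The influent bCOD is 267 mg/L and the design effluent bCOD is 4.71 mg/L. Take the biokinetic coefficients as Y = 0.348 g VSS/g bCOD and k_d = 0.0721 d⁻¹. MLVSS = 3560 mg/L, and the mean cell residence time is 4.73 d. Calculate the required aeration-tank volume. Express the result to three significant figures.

V ≈ 76.6 m³

From the SRT design equation V = Y Q (S₀−S) θ_c / [X (1 + k_d θ_c)] = 0.348 × 847 × (267 − 4.71) × 4.73 / [3560 × (1 + 0.0721 × 4.73)] = 3.66×10^5 / 4774 = 76.60 m³.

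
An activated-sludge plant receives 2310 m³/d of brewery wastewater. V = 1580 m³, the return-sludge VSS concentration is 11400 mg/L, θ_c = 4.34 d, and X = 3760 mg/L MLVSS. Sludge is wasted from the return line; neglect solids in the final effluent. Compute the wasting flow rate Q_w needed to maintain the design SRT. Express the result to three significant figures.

Q_w = (V·X)/(θ_c X_r) = 1580 × 3760 / (4.34 × 11400) = 120.1 m³/d.

Q_w ≈ 120 m³/d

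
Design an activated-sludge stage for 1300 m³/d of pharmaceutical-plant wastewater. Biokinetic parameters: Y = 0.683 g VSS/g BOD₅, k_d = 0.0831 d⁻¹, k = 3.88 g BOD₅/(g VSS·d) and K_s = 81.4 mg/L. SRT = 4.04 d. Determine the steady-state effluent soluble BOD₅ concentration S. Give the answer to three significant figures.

From the Monod/SRT balance for a CMAS, S = K_s·(1+k_d θ_c)/[θ_c·(Y k − k_d) − 1] = 81.4 × (1 + 0.0831 × 4.04) / [4.04 × (0.683 × 3.88 − 0.0831) − 1] = 108.7 / 9.370 = 11.60 mg/L.

S ≈ 11.6 mg/L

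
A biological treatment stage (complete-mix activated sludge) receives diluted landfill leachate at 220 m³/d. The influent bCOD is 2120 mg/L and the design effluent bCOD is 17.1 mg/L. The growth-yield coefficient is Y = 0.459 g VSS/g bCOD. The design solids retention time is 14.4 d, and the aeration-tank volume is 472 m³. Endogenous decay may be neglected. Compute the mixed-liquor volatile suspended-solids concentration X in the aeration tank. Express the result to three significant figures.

From V·X = Y·Q·(S₀ − S)·θ_c (decay neglected): X = 0.459 × 220 × (2120 − 17.1) × 14.4 / 472 = 6479 mg/L.

X ≈ 6480 mg/L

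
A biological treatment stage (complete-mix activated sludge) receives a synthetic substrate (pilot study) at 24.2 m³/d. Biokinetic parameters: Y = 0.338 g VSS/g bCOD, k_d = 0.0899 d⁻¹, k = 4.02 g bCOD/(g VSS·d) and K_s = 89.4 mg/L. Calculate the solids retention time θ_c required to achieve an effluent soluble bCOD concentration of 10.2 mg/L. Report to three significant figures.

θ_c ≈ 20.3 d

From 1/θ_c = Y·k·S/(K_s + S) − k_d: Y·k·S/(K_s+S) = 0.338 × 4.02 × 10.2 / (89.4 + 10.2) = 0.1392 d⁻¹.
Then 1/θ_c = μ − k_d = 0.1392 − 0.0899 = 0.04925 d⁻¹, giving θ_c = 20.30 d.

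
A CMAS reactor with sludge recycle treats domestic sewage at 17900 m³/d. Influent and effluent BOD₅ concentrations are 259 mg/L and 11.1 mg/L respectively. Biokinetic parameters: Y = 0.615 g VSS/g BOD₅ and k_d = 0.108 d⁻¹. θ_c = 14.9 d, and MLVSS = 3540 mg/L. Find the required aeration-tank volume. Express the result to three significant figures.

V ≈ 4400 m³

Steady-state biomass mass balance: V·X·(1 + k_d·θ_c) = Y·Q·(S₀ − S)·θ_c, so V = 0.615 × 17900 × (259 − 11.1) × 14.9 / [3540 × (1 + 0.108 × 14.9)] = 4.07×10^7 / 9237 = 4402 m³.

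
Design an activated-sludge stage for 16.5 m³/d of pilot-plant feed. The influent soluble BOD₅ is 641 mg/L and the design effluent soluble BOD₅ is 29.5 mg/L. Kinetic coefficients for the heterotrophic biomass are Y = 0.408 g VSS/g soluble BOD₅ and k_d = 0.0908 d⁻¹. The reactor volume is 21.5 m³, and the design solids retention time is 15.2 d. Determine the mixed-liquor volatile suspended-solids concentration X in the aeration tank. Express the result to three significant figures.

X ≈ 1220 mg/L

Solving the biomass balance for X: X = Y Q (S₀−S) θ_c / [V (1+k_d θ_c)] = 0.408 × 16.5 × (641 − 29.5) × 15.2 / [21.5 × (1 + 0.0908 × 15.2)] = 1223 mg/L.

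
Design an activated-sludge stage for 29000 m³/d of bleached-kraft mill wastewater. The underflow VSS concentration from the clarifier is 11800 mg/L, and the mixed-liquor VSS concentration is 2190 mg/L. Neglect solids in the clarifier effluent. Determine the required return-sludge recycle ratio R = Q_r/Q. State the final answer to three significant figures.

Mass balance around the secondary clarifier (neglecting effluent solids): R = X / (X_r − X) = 2190 / (11800 − 2190) = 0.2279.

R ≈ 0.228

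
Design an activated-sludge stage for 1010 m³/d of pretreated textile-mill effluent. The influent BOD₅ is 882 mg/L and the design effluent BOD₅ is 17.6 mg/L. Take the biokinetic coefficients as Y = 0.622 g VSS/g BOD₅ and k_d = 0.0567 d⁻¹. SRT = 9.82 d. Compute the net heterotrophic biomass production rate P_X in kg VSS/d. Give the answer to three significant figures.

The observed yield is Y_obs = Y/(1 + k_d·θ_c) = 0.622 / (1 + 0.0567 × 9.82) = 0.622 / 1.557 = 0.3995 g VSS per g BOD₅ removed.
Mass of BOD₅ removed per day: Q(S₀ − S) = 1010 × 864.4 g/m³ = 873.0 kg/d.
Biomass produced: P_X = Y_obs·Q·ΔS = 0.3995 × 873.0 ≈ 348.8 kg VSS/d.

P_X ≈ 349 kg VSS/d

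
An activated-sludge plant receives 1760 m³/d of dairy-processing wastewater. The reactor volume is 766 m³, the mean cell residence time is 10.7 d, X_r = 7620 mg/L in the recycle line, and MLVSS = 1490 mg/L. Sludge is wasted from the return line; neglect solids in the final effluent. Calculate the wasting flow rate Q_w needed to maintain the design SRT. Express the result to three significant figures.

Q_w = (V·X)/(θ_c X_r) = 766.0 × 1490 / (10.7 × 7620) = 14.00 m³/d.

Q_w ≈ 14.0 m³/d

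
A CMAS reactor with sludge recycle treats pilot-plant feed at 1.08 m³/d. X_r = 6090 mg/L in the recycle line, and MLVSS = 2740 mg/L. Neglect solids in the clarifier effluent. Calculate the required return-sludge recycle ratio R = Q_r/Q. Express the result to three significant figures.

R ≈ 0.818

Solids balance on the clarifier gives (1+R)X = R·X_r, so R = X/(X_r − X) = 2740 / (6090 − 2740) = 0.8179.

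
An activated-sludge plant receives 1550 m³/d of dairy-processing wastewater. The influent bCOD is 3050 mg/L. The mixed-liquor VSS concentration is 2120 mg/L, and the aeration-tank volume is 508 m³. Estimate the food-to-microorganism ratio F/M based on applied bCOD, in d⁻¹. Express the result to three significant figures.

Food-to-microorganism ratio F/M = Q S₀ / (V X) = 1550 × 3050 / (508.0 × 2120) = 4.390 d⁻¹.

F/M ≈ 4.39 d⁻¹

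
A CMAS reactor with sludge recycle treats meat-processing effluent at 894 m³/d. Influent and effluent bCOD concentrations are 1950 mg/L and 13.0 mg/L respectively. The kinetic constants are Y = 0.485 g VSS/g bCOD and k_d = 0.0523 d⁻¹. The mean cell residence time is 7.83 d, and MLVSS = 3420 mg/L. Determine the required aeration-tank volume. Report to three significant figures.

From the SRT design equation V = Y Q (S₀−S) θ_c / [X (1 + k_d θ_c)] = 0.485 × 894 × (1950 − 13.0) × 7.83 / [3420 × (1 + 0.0523 × 7.83)] = 6.58×10^6 / 4821 = 1364 m³.

V ≈ 1360 m³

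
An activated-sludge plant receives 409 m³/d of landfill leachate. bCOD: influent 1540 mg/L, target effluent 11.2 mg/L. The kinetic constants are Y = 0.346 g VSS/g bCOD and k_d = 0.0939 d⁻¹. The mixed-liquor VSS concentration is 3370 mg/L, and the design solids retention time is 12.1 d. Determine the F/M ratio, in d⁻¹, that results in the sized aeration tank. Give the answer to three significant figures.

F/M ≈ 0.514 d⁻¹

Rearranging the biomass balance for a CMAS with decay, V = Y·Q·ΔS·θ_c / [X·(1+k_d θ_c)] = 0.346 × 409 × (1540 − 11.2) × 12.1 / [3370 × (1 + 0.0939 × 12.1)] = 2.62×10^6 / 7199 = 363.6 m³.
Food-to-microorganism ratio F/M = Q S₀ / (V X) = 409 × 1540 / (363.6 × 3370) = 0.5140 d⁻¹.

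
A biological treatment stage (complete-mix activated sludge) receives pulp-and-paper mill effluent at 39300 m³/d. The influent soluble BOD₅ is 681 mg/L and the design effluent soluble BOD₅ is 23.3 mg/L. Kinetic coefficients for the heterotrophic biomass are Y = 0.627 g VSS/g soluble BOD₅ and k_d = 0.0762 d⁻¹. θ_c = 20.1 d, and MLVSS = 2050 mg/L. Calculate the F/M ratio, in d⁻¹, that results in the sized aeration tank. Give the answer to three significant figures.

Rearranging the biomass balance for a CMAS with decay, V = Y·Q·ΔS·θ_c / [X·(1+k_d θ_c)] = 0.627 × 39300 × (681 − 23.3) × 20.1 / [2050 × (1 + 0.0762 × 20.1)] = 3.26×10^8 / 5190 = 62767 m³.
F/M = applied load / biomass = Q·S₀/(V·X) = 39300 × 681 / (62767 × 2050) = 0.2080 d⁻¹.

F/M ≈ 0.208 d⁻¹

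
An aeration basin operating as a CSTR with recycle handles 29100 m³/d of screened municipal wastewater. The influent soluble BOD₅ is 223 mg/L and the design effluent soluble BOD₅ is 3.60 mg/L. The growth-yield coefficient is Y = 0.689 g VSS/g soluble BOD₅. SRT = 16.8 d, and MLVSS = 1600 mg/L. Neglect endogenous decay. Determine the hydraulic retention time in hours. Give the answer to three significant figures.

Biomass mass balance (decay neglected): V·X = Y·Q·(S₀ − S)·θ_c, so V = 0.689 × 29100 × (223 − 3.60) × 16.8 / 1600 = 46189 m³.
Hydraulic retention time τ = V/Q = 46189 / 29100 = 1.587 d = 38.09 h.

τ ≈ 38.1 h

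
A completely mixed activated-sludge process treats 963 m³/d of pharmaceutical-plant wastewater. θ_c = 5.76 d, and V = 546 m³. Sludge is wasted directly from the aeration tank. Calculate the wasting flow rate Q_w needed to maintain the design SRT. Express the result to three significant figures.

Wasting from the aeration tank: Q_w = V / θ_c = 546.0 / 5.76 = 94.79 m³/d.

Q_w ≈ 94.8 m³/d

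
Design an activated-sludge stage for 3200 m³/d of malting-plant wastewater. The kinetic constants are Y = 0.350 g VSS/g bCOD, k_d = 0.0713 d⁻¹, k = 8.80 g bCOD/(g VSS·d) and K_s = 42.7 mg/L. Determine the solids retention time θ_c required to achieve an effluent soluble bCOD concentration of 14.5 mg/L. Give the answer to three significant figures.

θ_c ≈ 1.41 d

Specific growth rate at S = 14.5 mg/L: μ = YkS/(K_s+S) = 0.350·8.80·14.5/(42.7+14.5) = 0.7808 d⁻¹.
θ_c = 1/(μ − k_d) = 1/(0.7808 − 0.0713) = 1/0.7095 = 1.410 d.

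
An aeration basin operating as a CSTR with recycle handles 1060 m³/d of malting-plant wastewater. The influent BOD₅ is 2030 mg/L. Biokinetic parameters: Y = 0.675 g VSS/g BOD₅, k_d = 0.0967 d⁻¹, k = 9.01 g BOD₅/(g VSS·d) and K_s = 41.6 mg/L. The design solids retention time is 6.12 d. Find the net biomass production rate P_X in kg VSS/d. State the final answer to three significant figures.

P_X ≈ 912 kg VSS/d

Effluent substrate depends only on kinetics and SRT: S = K_s(1 + k_d θ_c) / [θ_c(Yk − k_d) − 1] = 41.6 × (1 + 0.0967 × 6.12) / [6.12 × (0.675 × 9.01 − 0.0967) − 1] = 66.22 / 35.63 = 1.859 mg/L.
Y_obs = Y / (1 + k_d θ_c) = 0.675 / (1 + 0.0967 × 6.12) = 0.675 / 1.592 = 0.4240.
Mass of BOD₅ removed per day: Q(S₀ − S) = 1060 × 2028 g/m³ = 2150 kg/d.
Net biomass production P_X = Y_obs × Q·(S₀ − S) = 0.4240 × 2150 = 911.6 kg VSS/d.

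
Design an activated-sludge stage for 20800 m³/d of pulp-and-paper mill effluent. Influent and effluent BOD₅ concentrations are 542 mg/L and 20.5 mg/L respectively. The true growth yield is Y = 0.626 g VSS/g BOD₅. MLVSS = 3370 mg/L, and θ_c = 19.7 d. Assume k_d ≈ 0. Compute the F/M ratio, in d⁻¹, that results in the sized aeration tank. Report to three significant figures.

Biomass mass balance (decay neglected): V·X = Y·Q·(S₀ − S)·θ_c, so V = 0.626 × 20800 × (542 − 20.5) × 19.7 / 3370 = 39694 m³.
F/M = Q·S₀ / (V·X) = 20800 × 542 / (39694 × 3370) = 0.08428 g BOD₅·(g VSS·d)⁻¹.

F/M ≈ 0.0843 d⁻¹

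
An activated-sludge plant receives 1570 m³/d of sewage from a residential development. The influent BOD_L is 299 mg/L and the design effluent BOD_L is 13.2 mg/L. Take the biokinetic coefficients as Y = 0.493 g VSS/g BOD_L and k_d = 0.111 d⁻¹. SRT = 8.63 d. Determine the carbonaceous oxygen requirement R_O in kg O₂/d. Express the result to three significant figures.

Correct the yield for decay: Y_obs = Y/(1 + k_d θ_c) = 0.493 / (1 + 0.111 × 8.63) = 0.493 / 1.958 = 0.2518.
Q·(S₀ − S) = 1570 × (299 − 13.2) × 10⁻³ = 448.7 kg/d removed.
Net sludge production P_X = 0.2518 × 448.7 = 113.0 kg VSS/d.
R_O = Q·ΔS − 1.42 P_X = 448.7 − 160.4 = 288.3 kg O₂/d.

R_O ≈ 288 kg O₂/d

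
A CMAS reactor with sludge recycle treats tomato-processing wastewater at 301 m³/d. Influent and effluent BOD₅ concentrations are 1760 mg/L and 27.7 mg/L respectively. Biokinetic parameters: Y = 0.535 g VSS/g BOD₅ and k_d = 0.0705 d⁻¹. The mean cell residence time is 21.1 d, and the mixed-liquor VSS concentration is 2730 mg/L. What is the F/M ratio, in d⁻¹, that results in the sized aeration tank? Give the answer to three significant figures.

Steady-state biomass mass balance: V·X·(1 + k_d·θ_c) = Y·Q·(S₀ − S)·θ_c, so V = 0.535 × 301 × (1760 − 27.7) × 21.1 / [2730 × (1 + 0.0705 × 21.1)] = 5.89×10^6 / 6791 = 866.7 m³.
F/M = Q·S₀ / (V·X) = 301 × 1760 / (866.7 × 2730) = 0.2239 g BOD₅·(g VSS·d)⁻¹.

F/M ≈ 0.224 d⁻¹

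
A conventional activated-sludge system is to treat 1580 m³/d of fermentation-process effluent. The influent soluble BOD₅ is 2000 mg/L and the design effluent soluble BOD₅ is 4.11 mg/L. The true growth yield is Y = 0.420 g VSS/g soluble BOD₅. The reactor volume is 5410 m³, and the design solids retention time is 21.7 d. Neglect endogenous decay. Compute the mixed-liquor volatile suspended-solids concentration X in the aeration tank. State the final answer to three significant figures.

X ≈ 5310 mg/L

X = Y·Q·ΔS·θ_c / V = 0.420 × 1580 × (2000 − 4.11) × 21.7 / 5410 = 5313 mg/L.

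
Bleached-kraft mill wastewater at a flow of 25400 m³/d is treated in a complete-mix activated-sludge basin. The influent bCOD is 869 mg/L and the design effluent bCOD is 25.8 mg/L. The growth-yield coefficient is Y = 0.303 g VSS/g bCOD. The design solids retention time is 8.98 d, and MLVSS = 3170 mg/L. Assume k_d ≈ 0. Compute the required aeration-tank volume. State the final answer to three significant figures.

V ≈ 18400 m³

V·X = Y·Q·ΔS·θ_c gives V = 0.303 × 25400 × (869 − 25.8) × 8.98 / 3170 = 18383 m³.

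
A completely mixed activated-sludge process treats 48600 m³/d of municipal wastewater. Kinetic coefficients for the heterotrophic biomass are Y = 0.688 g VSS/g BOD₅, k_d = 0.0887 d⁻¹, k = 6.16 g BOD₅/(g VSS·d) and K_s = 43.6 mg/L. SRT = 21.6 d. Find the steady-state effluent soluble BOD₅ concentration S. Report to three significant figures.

Effluent substrate depends only on kinetics and SRT: S = K_s(1 + k_d θ_c) / [θ_c(Yk − k_d) − 1] = 43.6 × (1 + 0.0887 × 21.6) / [21.6 × (0.688 × 6.16 − 0.0887) − 1] = 127.1 / 88.63 = 1.434 mg/L.

S ≈ 1.43 mg/L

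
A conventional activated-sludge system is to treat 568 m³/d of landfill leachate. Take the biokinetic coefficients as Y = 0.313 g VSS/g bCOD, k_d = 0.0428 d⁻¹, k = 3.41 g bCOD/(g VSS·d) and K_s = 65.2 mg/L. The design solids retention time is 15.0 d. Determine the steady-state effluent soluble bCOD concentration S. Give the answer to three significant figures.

From the Monod/SRT balance for a CMAS, S = K_s·(1+k_d θ_c)/[θ_c·(Y k − k_d) − 1] = 65.2 × (1 + 0.0428 × 15.0) / [15.0 × (0.313 × 3.41 − 0.0428) − 1] = 107.1 / 14.37 = 7.451 mg/L.

S ≈ 7.45 mg/L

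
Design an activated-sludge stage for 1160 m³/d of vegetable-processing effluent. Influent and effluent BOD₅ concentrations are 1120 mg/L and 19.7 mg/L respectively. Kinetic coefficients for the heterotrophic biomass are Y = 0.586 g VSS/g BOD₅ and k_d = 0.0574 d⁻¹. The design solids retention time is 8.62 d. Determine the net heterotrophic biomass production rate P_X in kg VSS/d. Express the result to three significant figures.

P_X ≈ 500 kg VSS/d

Observed yield with endogenous decay: Y_obs = Y / (1 + k_d·θ_c) = 0.586 / (1 + 0.0574 × 8.62) = 0.586 / 1.495 = 0.3920 g VSS/g BOD₅.
Substrate removed = Q·(S₀ − S) = 1160 m³/d × (1120 − 19.7) g/m³ = 1.28×10^6 g/d = 1276 kg/d.
So the net sludge growth is P_X = 0.3920 × 1276 = 500.4 kg VSS/d.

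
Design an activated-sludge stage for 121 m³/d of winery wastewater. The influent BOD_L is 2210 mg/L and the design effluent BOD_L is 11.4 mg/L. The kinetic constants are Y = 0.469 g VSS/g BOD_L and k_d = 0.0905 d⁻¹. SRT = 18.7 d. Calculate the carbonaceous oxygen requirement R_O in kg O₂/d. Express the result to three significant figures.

R_O ≈ 200 kg O₂/d

Y_obs = Y / (1 + k_d θ_c) = 0.469 / (1 + 0.0905 × 18.7) = 0.469 / 2.692 = 0.1742.
Mass of BOD_L removed per day: Q(S₀ − S) = 121 × 2199 g/m³ = 266.0 kg/d.
Net sludge production P_X = 0.1742 × 266.0 = 46.34 kg VSS/d.
R_O = Q·(S₀ − S) − 1.42·P_X = 266.0 − 1.42 × 46.34 = 200.2 kg O₂/d.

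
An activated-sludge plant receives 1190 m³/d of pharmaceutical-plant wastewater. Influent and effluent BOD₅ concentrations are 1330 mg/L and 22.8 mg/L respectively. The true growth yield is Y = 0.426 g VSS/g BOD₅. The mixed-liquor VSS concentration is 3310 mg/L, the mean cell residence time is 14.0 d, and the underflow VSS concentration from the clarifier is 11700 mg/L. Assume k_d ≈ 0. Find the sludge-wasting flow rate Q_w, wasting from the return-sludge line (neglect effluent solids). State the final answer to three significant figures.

V·X = Y·Q·ΔS·θ_c gives V = 0.426 × 1190 × (1330 − 22.8) × 14.0 / 3310 = 2803 m³.
Wasting from the return line (neglecting effluent solids): Q_w = V·X / (θ_c·X_r) = 2803 × 3310 / (14.0 × 11700) = 56.64 m³/d.

Q_w ≈ 56.6 m³/d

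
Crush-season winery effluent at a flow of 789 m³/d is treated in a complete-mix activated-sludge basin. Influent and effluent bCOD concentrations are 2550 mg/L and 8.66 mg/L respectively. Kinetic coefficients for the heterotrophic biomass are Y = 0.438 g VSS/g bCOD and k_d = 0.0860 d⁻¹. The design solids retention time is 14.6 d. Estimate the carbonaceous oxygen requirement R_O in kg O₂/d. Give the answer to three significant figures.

R_O ≈ 1450 kg O₂/d

Y_obs = Y / (1 + k_d θ_c) = 0.438 / (1 + 0.0860 × 14.6) = 0.438 / 2.256 = 0.1942.
Substrate removed = Q·(S₀ − S) = 789 m³/d × (2550 − 8.66) g/m³ = 2.01×10^6 g/d = 2005 kg/d.
P_X = Y_obs·Q·(S₀ − S) = 0.1942 × 2005 = 389.4 kg VSS/d.
Carbonaceous O₂ demand = substrate oxidised − cell-mass equivalent = 2005 − 1.42 × 389.4 = 1452 kg O₂/d.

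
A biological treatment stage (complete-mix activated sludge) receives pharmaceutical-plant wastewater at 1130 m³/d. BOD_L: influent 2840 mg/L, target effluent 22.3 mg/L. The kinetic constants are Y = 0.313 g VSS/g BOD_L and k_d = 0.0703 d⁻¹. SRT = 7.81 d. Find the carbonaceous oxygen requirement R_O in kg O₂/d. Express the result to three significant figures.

The observed yield is Y_obs = Y/(1 + k_d·θ_c) = 0.313 / (1 + 0.0703 × 7.81) = 0.313 / 1.549 = 0.2021 g VSS per g BOD_L removed.
Mass of BOD_L removed per day: Q(S₀ − S) = 1130 × 2818 g/m³ = 3184 kg/d.
Net sludge production P_X = 0.2021 × 3184 = 643.4 kg VSS/d.
R_O = Q·(S₀ − S) − 1.42·P_X = 3184 − 1.42 × 643.4 = 2270 kg O₂/d.

R_O ≈ 2270 kg O₂/d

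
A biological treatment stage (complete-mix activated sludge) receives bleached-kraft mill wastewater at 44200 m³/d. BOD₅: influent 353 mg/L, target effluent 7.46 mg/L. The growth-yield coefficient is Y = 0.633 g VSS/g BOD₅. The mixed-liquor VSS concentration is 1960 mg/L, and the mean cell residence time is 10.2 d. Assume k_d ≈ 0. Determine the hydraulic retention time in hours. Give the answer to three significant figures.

V·X = Y·Q·ΔS·θ_c gives V = 0.633 × 44200 × (353 − 7.46) × 10.2 / 1960 = 50312 m³.
τ = V/Q = 50312/44200 = 1.138 d, or 27.32 h.

τ ≈ 27.3 h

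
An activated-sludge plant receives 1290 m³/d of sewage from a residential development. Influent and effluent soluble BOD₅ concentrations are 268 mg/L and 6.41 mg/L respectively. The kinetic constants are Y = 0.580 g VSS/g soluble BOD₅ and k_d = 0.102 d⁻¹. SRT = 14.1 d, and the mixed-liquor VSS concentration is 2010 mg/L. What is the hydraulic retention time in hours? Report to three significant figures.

From the SRT design equation V = Y Q (S₀−S) θ_c / [X (1 + k_d θ_c)] = 0.580 × 1290 × (268 − 6.41) × 14.1 / [2010 × (1 + 0.102 × 14.1)] = 2.76×10^6 / 4901 = 563.1 m³.
Hydraulic retention time τ = V/Q = 563.1 / 1290 = 0.4365 d = 10.48 h.

τ ≈ 10.5 h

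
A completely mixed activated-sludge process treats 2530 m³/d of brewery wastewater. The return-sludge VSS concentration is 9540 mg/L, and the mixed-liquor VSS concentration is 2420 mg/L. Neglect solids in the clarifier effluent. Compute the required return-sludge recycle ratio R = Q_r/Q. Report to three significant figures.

R ≈ 0.340

Solids balance on the clarifier gives (1+R)X = R·X_r, so R = X/(X_r − X) = 2420 / (9540 − 2420) = 0.3399.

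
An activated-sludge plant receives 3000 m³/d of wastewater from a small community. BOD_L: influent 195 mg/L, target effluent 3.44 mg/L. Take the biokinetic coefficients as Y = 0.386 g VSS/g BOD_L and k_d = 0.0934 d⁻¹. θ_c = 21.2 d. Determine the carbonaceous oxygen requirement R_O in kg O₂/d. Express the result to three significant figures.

Y_obs = Y / (1 + k_d θ_c) = 0.386 / (1 + 0.0934 × 21.2) = 0.386 / 2.980 = 0.1295.
Q·(S₀ − S) = 3000 × (195 − 3.44) × 10⁻³ = 574.7 kg/d removed.
Net sludge production P_X = 0.1295 × 574.7 = 74.44 kg VSS/d.
R_O = Q·(S₀ − S) − 1.42·P_X = 574.7 − 1.42 × 74.44 = 469.0 kg O₂/d.

R_O ≈ 469 kg O₂/d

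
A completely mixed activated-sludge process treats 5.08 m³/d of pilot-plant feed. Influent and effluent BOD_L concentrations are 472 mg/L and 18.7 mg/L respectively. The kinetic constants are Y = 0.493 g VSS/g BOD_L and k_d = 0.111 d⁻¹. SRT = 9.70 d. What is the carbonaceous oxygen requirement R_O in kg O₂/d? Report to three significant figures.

Observed yield with endogenous decay: Y_obs = Y / (1 + k_d·θ_c) = 0.493 / (1 + 0.111 × 9.70) = 0.493 / 2.077 = 0.2374 g VSS/g BOD_L.
Mass of BOD_L removed per day: Q(S₀ − S) = 5.08 × 453.3 g/m³ = 2.303 kg/d.
Biomass synthesised: P_X = Y_obs × 2.303 = 0.5467 kg VSS/d.
R_O = Q·ΔS − 1.42 P_X = 2.303 − 0.7763 = 1.526 kg O₂/d.

R_O ≈ 1.53 kg O₂/d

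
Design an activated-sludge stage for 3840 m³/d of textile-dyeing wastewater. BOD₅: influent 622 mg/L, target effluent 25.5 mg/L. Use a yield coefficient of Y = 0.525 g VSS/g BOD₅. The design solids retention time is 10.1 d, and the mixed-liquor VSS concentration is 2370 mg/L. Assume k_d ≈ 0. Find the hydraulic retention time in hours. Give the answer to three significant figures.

τ ≈ 32.0 h

Biomass mass balance (decay neglected): V·X = Y·Q·(S₀ − S)·θ_c, so V = 0.525 × 3840 × (622 − 25.5) × 10.1 / 2370 = 5125 m³.
HRT = V/Q = 5125 m³ / 3840 m³·d⁻¹ = 1.335 d × 24 = 32.03 h.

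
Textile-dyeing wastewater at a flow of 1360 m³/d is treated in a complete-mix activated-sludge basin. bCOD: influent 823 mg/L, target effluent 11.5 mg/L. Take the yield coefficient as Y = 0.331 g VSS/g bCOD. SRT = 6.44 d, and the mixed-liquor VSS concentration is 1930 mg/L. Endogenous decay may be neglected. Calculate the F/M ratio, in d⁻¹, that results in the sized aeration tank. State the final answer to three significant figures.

With k_d = 0 the design equation reduces to V = Y Q (S₀−S) θ_c / X = 0.331 × 1360 × (823 − 11.5) × 6.44 / 1930 = 1219 m³.
F/M = Q·S₀ / (V·X) = 1360 × 823 / (1219 × 1930) = 0.4758 g bCOD·(g VSS·d)⁻¹.

F/M ≈ 0.476 d⁻¹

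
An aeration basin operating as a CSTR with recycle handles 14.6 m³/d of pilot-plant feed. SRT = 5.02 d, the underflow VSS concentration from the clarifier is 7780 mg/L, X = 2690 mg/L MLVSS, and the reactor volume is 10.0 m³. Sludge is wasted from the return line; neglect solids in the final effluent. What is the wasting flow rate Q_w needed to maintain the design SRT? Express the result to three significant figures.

Q_w ≈ 0.689 m³/d

θ_c = V·X/(Q_w·X_r) when wasting from the recycle, so Q_w = V·X/(θ_c·X_r) = 10.00 × 2690 / (5.02 × 7780) = 0.6888 m³/d.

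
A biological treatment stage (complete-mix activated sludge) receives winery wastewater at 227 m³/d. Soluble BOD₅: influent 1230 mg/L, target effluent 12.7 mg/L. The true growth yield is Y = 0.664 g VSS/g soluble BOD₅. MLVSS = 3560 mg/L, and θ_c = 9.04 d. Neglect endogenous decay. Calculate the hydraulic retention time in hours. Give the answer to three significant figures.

τ ≈ 49.3 h

Biomass mass balance (decay neglected): V·X = Y·Q·(S₀ − S)·θ_c, so V = 0.664 × 227 × (1230 − 12.7) × 9.04 / 3560 = 465.9 m³.
HRT = V/Q = 465.9 m³ / 227 m³·d⁻¹ = 2.053 d × 24 = 49.26 h.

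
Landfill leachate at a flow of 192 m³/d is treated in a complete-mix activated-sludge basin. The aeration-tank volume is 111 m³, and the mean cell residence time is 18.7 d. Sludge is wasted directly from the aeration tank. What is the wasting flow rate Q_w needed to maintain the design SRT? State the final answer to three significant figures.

For wasting at MLVSS concentration, Q_w = V/θ_c = 111.0/18.7 = 5.936 m³/d.

Q_w ≈ 5.94 m³/d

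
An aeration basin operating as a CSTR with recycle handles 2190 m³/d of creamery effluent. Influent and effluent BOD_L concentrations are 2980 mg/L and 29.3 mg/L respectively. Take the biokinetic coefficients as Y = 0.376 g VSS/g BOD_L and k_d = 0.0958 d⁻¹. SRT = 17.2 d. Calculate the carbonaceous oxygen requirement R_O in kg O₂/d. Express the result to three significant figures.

Correct the yield for decay: Y_obs = Y/(1 + k_d θ_c) = 0.376 / (1 + 0.0958 × 17.2) = 0.376 / 2.648 = 0.1420.
Mass of BOD_L removed per day: Q(S₀ − S) = 2190 × 2951 g/m³ = 6462 kg/d.
Net sludge production P_X = 0.1420 × 6462 = 917.7 kg VSS/d.
R_O = Q·ΔS − 1.42 P_X = 6462 − 1303 = 5159 kg O₂/d.

R_O ≈ 5160 kg O₂/d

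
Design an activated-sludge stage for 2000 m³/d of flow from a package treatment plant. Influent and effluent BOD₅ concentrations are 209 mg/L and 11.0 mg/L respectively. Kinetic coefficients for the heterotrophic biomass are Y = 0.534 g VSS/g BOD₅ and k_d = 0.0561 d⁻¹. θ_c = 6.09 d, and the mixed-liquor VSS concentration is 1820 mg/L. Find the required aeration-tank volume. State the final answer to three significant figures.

Rearranging the biomass balance for a CMAS with decay, V = Y·Q·ΔS·θ_c / [X·(1+k_d θ_c)] = 0.534 × 2000 × (209 − 11.0) × 6.09 / [1820 × (1 + 0.0561 × 6.09)] = 1.29×10^6 / 2442 = 527.4 m³.

V ≈ 527 m³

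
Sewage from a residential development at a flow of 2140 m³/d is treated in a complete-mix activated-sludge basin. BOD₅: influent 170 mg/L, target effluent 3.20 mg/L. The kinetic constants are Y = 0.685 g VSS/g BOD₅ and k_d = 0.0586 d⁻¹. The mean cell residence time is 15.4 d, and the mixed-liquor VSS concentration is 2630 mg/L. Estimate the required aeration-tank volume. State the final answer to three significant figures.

From the SRT design equation V = Y Q (S₀−S) θ_c / [X (1 + k_d θ_c)] = 0.685 × 2140 × (170 − 3.20) × 15.4 / [2630 × (1 + 0.0586 × 15.4)] = 3.77×10^6 / 5003 = 752.6 m³.

V ≈ 753 m³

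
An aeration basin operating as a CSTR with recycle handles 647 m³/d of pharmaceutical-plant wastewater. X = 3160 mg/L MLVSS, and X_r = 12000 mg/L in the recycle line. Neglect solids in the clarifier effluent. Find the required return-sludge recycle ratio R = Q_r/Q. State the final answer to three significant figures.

Solids balance on the clarifier gives (1+R)X = R·X_r, so R = X/(X_r − X) = 3160 / (12000 − 3160) = 0.3575.

R ≈ 0.357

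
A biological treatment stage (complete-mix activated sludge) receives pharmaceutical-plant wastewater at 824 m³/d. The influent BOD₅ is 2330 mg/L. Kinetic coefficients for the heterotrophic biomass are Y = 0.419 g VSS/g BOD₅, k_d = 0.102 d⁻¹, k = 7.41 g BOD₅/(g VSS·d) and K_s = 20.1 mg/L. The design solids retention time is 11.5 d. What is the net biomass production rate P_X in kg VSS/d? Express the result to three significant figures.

P_X ≈ 370 kg VSS/d

Effluent substrate depends only on kinetics and SRT: S = K_s(1 + k_d θ_c) / [θ_c(Yk − k_d) − 1] = 20.1 × (1 + 0.102 × 11.5) / [11.5 × (0.419 × 7.41 − 0.102) − 1] = 43.68 / 33.53 = 1.303 mg/L.
Y_obs = Y / (1 + k_d θ_c) = 0.419 / (1 + 0.102 × 11.5) = 0.419 / 2.173 = 0.1928.
Substrate removed = Q·(S₀ − S) = 824 m³/d × (2330 − 1.30) g/m³ = 1.92×10^6 g/d = 1919 kg/d.
P_X = Y_obs · Q(S₀ − S) = 0.1928 × 1919 = 370.0 kg VSS/d.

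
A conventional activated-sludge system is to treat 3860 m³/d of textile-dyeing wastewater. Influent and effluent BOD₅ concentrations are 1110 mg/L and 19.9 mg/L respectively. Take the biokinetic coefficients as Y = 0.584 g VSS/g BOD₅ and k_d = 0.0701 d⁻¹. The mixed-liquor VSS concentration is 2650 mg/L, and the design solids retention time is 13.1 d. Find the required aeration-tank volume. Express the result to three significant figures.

V ≈ 6330 m³

Steady-state biomass mass balance: V·X·(1 + k_d·θ_c) = Y·Q·(S₀ − S)·θ_c, so V = 0.584 × 3860 × (1110 − 19.9) × 13.1 / [2650 × (1 + 0.0701 × 13.1)] = 3.22×10^7 / 5084 = 6332 m³.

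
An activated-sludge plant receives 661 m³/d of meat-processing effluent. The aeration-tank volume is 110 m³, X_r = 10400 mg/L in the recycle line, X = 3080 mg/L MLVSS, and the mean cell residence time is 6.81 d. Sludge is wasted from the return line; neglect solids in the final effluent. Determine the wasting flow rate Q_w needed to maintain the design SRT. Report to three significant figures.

Wasting from the return line (neglecting effluent solids): Q_w = V·X / (θ_c·X_r) = 110.0 × 3080 / (6.81 × 10400) = 4.784 m³/d.

Q_w ≈ 4.78 m³/d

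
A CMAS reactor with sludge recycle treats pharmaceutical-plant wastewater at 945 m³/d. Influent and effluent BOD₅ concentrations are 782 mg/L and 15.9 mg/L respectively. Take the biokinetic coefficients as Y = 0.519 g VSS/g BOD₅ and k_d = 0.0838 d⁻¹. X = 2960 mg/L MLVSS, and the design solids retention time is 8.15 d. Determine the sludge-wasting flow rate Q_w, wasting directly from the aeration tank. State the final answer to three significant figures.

Q_w ≈ 75.4 m³/d

From the SRT design equation V = Y Q (S₀−S) θ_c / [X (1 + k_d θ_c)] = 0.519 × 945 × (782 − 15.9) × 8.15 / [2960 × (1 + 0.0838 × 8.15)] = 3.06×10^6 / 4982 = 614.7 m³.
For wasting at MLVSS concentration, Q_w = V/θ_c = 614.7/8.15 = 75.43 m³/d.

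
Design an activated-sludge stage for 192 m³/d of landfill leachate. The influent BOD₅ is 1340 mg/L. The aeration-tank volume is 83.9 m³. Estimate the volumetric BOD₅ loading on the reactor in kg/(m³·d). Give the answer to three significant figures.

Applied BOD₅ load per unit volume = Q·S₀/V = (192 × 1340/1000)/83.90 = 3.067 kg BOD₅·m⁻³·d⁻¹.

L_v ≈ 3.07 kg BOD₅/(m³·d)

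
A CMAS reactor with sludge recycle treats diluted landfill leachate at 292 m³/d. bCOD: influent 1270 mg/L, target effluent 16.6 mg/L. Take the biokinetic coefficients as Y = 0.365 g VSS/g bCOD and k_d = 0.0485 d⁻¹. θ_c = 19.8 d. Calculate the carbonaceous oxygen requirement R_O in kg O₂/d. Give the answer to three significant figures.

Y_obs = Y / (1 + k_d θ_c) = 0.365 / (1 + 0.0485 × 19.8) = 0.365 / 1.960 = 0.1862.
Substrate removed = Q·(S₀ − S) = 292 m³/d × (1270 − 16.6) g/m³ = 3.66×10^5 g/d = 366.0 kg/d.
Biomass synthesised: P_X = Y_obs × 366.0 = 68.15 kg VSS/d.
R_O = Q·(S₀ − S) − 1.42·P_X = 366.0 − 1.42 × 68.15 = 269.2 kg O₂/d.

R_O ≈ 269 kg O₂/d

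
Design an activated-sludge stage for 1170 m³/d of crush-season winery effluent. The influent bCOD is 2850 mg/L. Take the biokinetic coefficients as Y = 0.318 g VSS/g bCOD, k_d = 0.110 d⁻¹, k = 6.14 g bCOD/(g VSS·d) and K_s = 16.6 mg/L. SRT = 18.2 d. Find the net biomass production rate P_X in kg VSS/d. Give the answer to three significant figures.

P_X ≈ 353 kg VSS/d

From the Monod/SRT balance for a CMAS, S = K_s·(1+k_d θ_c)/[θ_c·(Y k − k_d) − 1] = 16.6 × (1 + 0.110 × 18.2) / [18.2 × (0.318 × 6.14 − 0.110) − 1] = 49.83 / 32.53 = 1.532 mg/L.
The observed yield is Y_obs = Y/(1 + k_d·θ_c) = 0.318 / (1 + 0.110 × 18.2) = 0.318 / 3.002 = 0.1059 g VSS per g bCOD removed.
Mass of bCOD removed per day: Q(S₀ − S) = 1170 × 2848 g/m³ = 3333 kg/d.
Biomass produced: P_X = Y_obs·Q·ΔS = 0.1059 × 3333 ≈ 353.0 kg VSS/d.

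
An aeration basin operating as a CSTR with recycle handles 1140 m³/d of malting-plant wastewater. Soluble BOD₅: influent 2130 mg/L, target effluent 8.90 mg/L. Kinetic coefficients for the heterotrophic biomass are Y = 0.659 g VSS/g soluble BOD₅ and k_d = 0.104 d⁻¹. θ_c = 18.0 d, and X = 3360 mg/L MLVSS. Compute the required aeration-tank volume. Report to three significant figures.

Rearranging the biomass balance for a CMAS with decay, V = Y·Q·ΔS·θ_c / [X·(1+k_d θ_c)] = 0.659 × 1140 × (2130 − 8.90) × 18.0 / [3360 × (1 + 0.104 × 18.0)] = 2.87×10^7 / 9650 = 2972 m³.

V ≈ 2970 m³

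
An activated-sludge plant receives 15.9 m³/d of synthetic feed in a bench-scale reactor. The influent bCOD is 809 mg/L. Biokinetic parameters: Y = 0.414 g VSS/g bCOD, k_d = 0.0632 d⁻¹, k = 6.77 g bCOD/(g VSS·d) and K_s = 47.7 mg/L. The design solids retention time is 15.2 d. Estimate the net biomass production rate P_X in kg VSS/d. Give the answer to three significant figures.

Effluent substrate depends only on kinetics and SRT: S = K_s(1 + k_d θ_c) / [θ_c(Yk − k_d) − 1] = 47.7 × (1 + 0.0632 × 15.2) / [15.2 × (0.414 × 6.77 − 0.0632) − 1] = 93.52 / 40.64 = 2.301 mg/L.
Y_obs = Y / (1 + k_d θ_c) = 0.414 / (1 + 0.0632 × 15.2) = 0.414 / 1.961 = 0.2112.
Q·(S₀ − S) = 15.9 × (809 − 2.30) × 10⁻³ = 12.83 kg/d removed.
Biomass produced: P_X = Y_obs·Q·ΔS = 0.2112 × 12.83 ≈ 2.708 kg VSS/d.

P_X ≈ 2.71 kg VSS/d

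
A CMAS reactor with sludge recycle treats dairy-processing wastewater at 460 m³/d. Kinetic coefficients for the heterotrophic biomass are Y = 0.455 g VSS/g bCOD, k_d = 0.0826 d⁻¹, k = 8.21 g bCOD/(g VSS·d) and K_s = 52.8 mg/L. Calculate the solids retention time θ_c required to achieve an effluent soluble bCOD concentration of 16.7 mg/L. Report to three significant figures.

Specific growth rate at S = 16.7 mg/L: μ = YkS/(K_s+S) = 0.455·8.21·16.7/(52.8+16.7) = 0.8976 d⁻¹.
Then 1/θ_c = μ − k_d = 0.8976 − 0.0826 = 0.8150 d⁻¹, giving θ_c = 1.227 d.

θ_c ≈ 1.23 d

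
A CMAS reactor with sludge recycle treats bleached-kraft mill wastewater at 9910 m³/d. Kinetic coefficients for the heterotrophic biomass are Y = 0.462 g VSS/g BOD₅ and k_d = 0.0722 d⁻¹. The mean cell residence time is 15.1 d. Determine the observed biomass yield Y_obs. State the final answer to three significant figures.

Observed yield with endogenous decay: Y_obs = Y / (1 + k_d·θ_c) = 0.462 / (1 + 0.0722 × 15.1) = 0.462 / 2.090 = 0.2210 g VSS/g BOD₅.

Y_obs ≈ 0.221 g VSS/g BOD₅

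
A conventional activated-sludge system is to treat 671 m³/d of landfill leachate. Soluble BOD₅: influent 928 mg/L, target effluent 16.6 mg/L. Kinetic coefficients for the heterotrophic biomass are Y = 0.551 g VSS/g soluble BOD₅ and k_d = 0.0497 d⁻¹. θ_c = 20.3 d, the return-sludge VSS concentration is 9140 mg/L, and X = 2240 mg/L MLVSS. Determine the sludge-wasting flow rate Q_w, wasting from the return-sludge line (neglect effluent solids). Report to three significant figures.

Q_w ≈ 18.4 m³/d

Rearranging the biomass balance for a CMAS with decay, V = Y·Q·ΔS·θ_c / [X·(1+k_d θ_c)] = 0.551 × 671 × (928 − 16.6) × 20.3 / [2240 × (1 + 0.0497 × 20.3)] = 6.84×10^6 / 4500 = 1520 m³.
Wasting from the return line (neglecting effluent solids): Q_w = V·X / (θ_c·X_r) = 1520 × 2240 / (20.3 × 9140) = 18.35 m³/d.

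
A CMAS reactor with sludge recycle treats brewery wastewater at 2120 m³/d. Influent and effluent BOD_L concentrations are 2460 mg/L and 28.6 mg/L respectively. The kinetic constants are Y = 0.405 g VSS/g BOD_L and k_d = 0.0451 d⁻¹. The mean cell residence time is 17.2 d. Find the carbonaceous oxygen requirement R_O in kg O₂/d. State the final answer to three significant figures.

Observed yield with endogenous decay: Y_obs = Y / (1 + k_d·θ_c) = 0.405 / (1 + 0.0451 × 17.2) = 0.405 / 1.776 = 0.2281 g VSS/g BOD_L.
Q·(S₀ − S) = 2120 × (2460 − 28.6) × 10⁻³ = 5155 kg/d removed.
Net sludge production P_X = 0.2281 × 5155 = 1176 kg VSS/d.
R_O = Q·ΔS − 1.42 P_X = 5155 − 1669 = 3485 kg O₂/d.

R_O ≈ 3490 kg O₂/d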